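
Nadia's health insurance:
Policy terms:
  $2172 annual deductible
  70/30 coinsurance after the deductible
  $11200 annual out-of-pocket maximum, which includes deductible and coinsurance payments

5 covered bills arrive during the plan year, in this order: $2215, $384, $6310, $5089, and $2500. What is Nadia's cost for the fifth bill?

$750

Claim 1 — $2215: $2172 finishes the deductible; $43 goes to coinsurance; patient's 30% is $12.90. Cost to patient: $2184.90. OOP to date $2184.90.
Claim 2 — $384: deductible met; 30% of $384 = $115.20. Patient pays $115.20; OOP now $2300.10.
Claim 3 — $6310: deductible already satisfied, so patient's share is 30% × $6310 = $1893. Cost to patient: $1893. OOP to date $4193.10.
Claim 4 — $5089: deductible met; 30% of $5089 = $1526.70. Patient pays $1526.70; OOP now $5719.80.
Claim 5 — $2500: deductible met; 30% of $2500 = $750. Patient owes $750 (running OOP $6469.80).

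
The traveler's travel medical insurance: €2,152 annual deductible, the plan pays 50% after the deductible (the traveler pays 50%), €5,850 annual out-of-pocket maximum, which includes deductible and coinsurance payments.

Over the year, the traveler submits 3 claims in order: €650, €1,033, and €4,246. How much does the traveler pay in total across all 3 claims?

€4,040.50

Bill 1, €650: fully absorbed by the deductible. Traveler owes €650 (running OOP €650).
Bill 2, €1,033: fully absorbed by the deductible. Cost to traveler: €1,033. OOP to date €1,683.
Bill 3, €4,246: €469 finishes the deductible; €3,777 goes to coinsurance; 50% of €3,777 = €1,888.50. Traveler pays €2,357.50; OOP now €4,040.50.
Total paid by the traveler: €650 + €1,033 + €2,357.50 = €4,040.50.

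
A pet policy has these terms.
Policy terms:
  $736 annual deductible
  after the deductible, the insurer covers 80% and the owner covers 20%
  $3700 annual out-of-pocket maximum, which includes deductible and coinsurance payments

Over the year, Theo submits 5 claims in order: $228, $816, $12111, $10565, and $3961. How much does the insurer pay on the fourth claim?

$10084.80

#1 ($228): fully absorbed by the deductible. Cost to owner: $228. OOP to date $228. Insurer: $228 − $228 = $0.
#2 ($816): $508 finishes the deductible; $308 goes to coinsurance; coinsurance $308 × 20% = $61.60. Owner owes $569.60 (running OOP $797.60). Insurer: $816 − $569.60 = $246.40.
#3 ($12111): 20% coinsurance on $12111 = $2422.20. Owner owes $2422.20 (running OOP $3219.80). Plan pays $12111 − $2422.20 = $9688.80.
#4 ($10565): deductible already satisfied, so owner's share is 20% × $10565 = $2113. Adding that to $3219.80 gives $5332.80, past the $3700 cap; owner pays only $3700 − $3219.80 = $480.20. Plan pays $10565 − $480.20 = $10084.80.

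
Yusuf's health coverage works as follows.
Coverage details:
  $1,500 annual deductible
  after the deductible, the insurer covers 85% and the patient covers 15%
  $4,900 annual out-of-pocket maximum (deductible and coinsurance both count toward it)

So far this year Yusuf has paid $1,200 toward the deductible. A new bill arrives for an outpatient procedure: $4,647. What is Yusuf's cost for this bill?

$952.05

$1,200 of the $1,500 deductible is already met, leaving $300.
That leaves $4,647 − $300 = $4,347 for coinsurance.
Coinsurance: $4,347 × 15% = $652.05.
That puts the patient's cost at $300 + $652.05 = $952.05 before any cap.
Total out-of-pocket so far would be $1,200 + $952.05 = $2,152.05, below the $4,900 cap — no reduction.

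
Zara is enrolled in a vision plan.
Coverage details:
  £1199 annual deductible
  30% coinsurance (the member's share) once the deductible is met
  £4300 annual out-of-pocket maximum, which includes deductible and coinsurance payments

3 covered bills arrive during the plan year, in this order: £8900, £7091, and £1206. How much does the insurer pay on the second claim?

Bill 1, £8900: £1199 finishes the deductible; £7701 goes to coinsurance; coinsurance £7701 × 30% = £2310.30. Member owes £3509.30 (running OOP £3509.30). Plan pays £8900 − £3509.30 = £5390.70.
Bill 2, £7091: deductible already satisfied, so member's share is 30% × £7091 = £2127.30. Adding that to £3509.30 gives £5636.60, past the £4300 cap; member pays only £4300 − £3509.30 = £790.70. Insurer: £7091 − £790.70 = £6300.30.

£6300.30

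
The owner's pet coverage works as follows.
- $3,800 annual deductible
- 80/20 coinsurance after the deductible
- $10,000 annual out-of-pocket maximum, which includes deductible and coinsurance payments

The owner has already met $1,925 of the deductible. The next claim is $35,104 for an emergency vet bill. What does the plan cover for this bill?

$1,925 of the $3,800 deductible is already met, leaving $1,875.
That leaves $35,104 − $1,875 = $33,229 for coinsurance.
Owner's 20% share of $33,229 is $6,645.80.
That puts the owner's cost at $1,875 + $6,645.80 = $8,520.80 before any cap.
Year-to-date out-of-pocket would reach $1,925 + $8,520.80 = $10,445.80, above the $10,000 maximum, so the owner pays only $10,000 − $1,925 = $8,075.
The insurer covers the remainder: $35,104 − $8,075 = $27,029.

$27,029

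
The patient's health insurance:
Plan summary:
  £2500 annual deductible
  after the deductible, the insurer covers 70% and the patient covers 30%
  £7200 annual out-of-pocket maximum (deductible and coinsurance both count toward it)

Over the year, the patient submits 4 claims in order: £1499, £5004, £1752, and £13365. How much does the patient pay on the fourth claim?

£2973.50

Claim 1 — £1499: fully absorbed by the deductible. Cost to patient: £1499. OOP to date £1499.
Claim 2 — £5004: £1001 to deductible, leaving £4003; 30% of £4003 = £1200.90. Patient owes £2201.90 (running OOP £3700.90).
Claim 3 — £1752: 30% coinsurance on £1752 = £525.60. Patient owes £525.60 (running OOP £4226.50).
Claim 4 — £13365: 30% coinsurance on £13365 = £4009.50. OOP would hit £8236 > £7200, so the cap limits the patient to £7200 − £4226.50 = £2973.50.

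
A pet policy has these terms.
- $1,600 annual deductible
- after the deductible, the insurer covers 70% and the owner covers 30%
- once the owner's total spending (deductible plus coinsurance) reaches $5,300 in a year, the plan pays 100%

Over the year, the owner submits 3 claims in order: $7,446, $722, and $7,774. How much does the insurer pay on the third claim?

Bill 1, $7,446: $1,600 finishes the deductible; $5,846 goes to coinsurance; coinsurance $5,846 × 30% = $1,753.80. Cost to owner: $3,353.80. OOP to date $3,353.80. Insurer: $7,446 − $3,353.80 = $4,092.20.
Bill 2, $722: deductible already satisfied, so owner's share is 30% × $722 = $216.60. Owner pays $216.60; OOP now $3,570.40. Insurer: $722 − $216.60 = $505.40.
Bill 3, $7,774: 30% coinsurance on $7,774 = $2,332.20. Adding that to $3,570.40 gives $5,902.60, past the $5,300 cap; owner pays only $5,300 − $3,570.40 = $1,729.60. Plan pays $7,774 − $1,729.60 = $6,044.40.

$6,044.40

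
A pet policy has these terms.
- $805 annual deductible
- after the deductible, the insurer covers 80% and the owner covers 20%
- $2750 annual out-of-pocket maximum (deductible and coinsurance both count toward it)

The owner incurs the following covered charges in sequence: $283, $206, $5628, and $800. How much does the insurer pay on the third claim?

$4249.60

Claim 1 ($283): all of it applies to the deductible. Cost to owner: $283. OOP to date $283. Plan pays $283 − $283 = $0.
Claim 2 ($206): fully absorbed by the deductible. Cost to owner: $206. OOP to date $489. Insurer: $206 − $206 = $0.
Claim 3 ($5628): $316 to deductible, leaving $5312; owner's 20% is $1062.40. Cost to owner: $1378.40. OOP to date $1867.40. Insurer: $5628 − $1378.40 = $4249.60.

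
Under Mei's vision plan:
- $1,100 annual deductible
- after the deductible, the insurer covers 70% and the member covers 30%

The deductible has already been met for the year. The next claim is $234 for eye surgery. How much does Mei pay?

With the deductible met, the entire $234 is subject to coinsurance.
Member's 30% share of $234 is $70.20.

$70.20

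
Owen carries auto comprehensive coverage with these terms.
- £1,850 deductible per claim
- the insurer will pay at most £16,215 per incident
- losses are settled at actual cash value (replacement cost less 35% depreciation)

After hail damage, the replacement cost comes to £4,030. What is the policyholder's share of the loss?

£3,260.50

Actual cash value after 35% depreciation: £4,030 × 65% = £2,619.50.
After the deductible, £2,619.50 − £1,850 = £769.50 remains.
£769.50 is within the £16,215 limit, so the insurer pays £769.50.
Out of pocket: £4,030 − £769.50 = £3,260.50.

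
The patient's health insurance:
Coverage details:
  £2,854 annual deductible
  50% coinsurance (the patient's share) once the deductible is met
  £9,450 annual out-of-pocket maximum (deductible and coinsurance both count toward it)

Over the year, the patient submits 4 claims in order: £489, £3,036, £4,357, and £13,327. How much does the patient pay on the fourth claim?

£4,082

Claim 1 (£489): all of it applies to the deductible. Patient pays £489; OOP now £489.
Claim 2 (£3,036): £2,365 finishes the deductible; £671 goes to coinsurance; patient's 50% is £335.50. Patient owes £2,700.50 (running OOP £3,189.50).
Claim 3 (£4,357): 50% coinsurance on £4,357 = £2,178.50. Patient owes £2,178.50 (running OOP £5,368).
Claim 4 (£13,327): deductible met; 50% of £13,327 = £6,663.50. OOP would hit £12,031.50 > £9,450, so the cap limits the patient to £9,450 − £5,368 = £4,082.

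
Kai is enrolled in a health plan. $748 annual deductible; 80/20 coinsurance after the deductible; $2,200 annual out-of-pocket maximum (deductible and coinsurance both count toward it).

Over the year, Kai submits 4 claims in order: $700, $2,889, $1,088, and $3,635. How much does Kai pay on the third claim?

$217.60

Claim 1 — $700: entire amount goes to the deductible. Patient owes $700 (running OOP $700).
Claim 2 — $2,889: $48 finishes the deductible; $2,841 goes to coinsurance; patient's 20% is $568.20. Cost to patient: $616.20. OOP to date $1,316.20.
Claim 3 — $1,088: deductible already satisfied, so patient's share is 20% × $1,088 = $217.60. Cost to patient: $217.60. OOP to date $1,533.80.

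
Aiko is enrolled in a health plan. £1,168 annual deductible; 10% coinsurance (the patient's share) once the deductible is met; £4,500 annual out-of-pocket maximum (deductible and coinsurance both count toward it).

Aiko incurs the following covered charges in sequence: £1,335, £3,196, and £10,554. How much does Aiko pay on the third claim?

£1,055.40

#1 (£1,335): deductible takes £1,168, £167 remains; 10% of £167 = £16.70. Patient pays £1,184.70; OOP now £1,184.70.
#2 (£3,196): deductible met; 10% of £3,196 = £319.60. Patient pays £319.60; OOP now £1,504.30.
#3 (£10,554): deductible already satisfied, so patient's share is 10% × £10,554 = £1,055.40. Cost to patient: £1,055.40. OOP to date £2,559.70.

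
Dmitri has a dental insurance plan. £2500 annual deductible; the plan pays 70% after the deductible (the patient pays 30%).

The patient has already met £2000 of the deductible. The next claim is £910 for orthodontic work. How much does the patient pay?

Deductible still to meet: £2500 − £2000 = £500.
That leaves £910 − £500 = £410 for coinsurance.
Coinsurance: £410 × 30% = £123.
Patient responsibility: £500 + £123 = £623.

£623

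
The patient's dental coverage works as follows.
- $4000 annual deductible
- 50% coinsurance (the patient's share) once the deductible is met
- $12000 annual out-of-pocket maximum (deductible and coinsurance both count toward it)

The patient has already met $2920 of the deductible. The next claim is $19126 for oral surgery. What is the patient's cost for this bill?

$9080

Remaining deductible: $4000 − $2920 = $1080.
That leaves $19126 − $1080 = $18046 for coinsurance.
Patient's 50% share of $18046 is $9023.
That puts the patient's cost at $1080 + $9023 = $10103 before any cap.
Year-to-date out-of-pocket would reach $2920 + $10103 = $13023, above the $12000 maximum, so the patient pays only $12000 − $2920 = $9080.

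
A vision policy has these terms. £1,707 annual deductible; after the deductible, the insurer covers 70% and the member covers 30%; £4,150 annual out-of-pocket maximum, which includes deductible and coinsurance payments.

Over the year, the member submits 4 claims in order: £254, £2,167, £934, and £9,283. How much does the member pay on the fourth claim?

Bill 1, £254: entire amount goes to the deductible. Member pays £254; OOP now £254.
Bill 2, £2,167: deductible takes £1,453, £714 remains; member's 30% is £214.20. Cost to member: £1,667.20. OOP to date £1,921.20.
Bill 3, £934: deductible already satisfied, so member's share is 30% × £934 = £280.20. Cost to member: £280.20. OOP to date £2,201.40.
Bill 4, £9,283: 30% coinsurance on £9,283 = £2,784.90. That would push OOP to £4,986.30, over the £4,150 cap, so member pays £4,150 − £2,201.40 = £1,948.60.

£1,948.60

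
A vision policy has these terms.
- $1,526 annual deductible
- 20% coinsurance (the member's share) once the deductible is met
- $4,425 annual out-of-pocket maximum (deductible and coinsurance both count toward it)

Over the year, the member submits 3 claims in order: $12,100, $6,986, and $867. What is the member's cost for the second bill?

$784.20

#1 ($12,100): deductible takes $1,526, $10,574 remains; 20% of $10,574 = $2,114.80. Member owes $3,640.80 (running OOP $3,640.80).
#2 ($6,986): deductible met; 20% of $6,986 = $1,397.20. OOP would hit $5,038 > $4,425, so the cap limits the member to $4,425 − $3,640.80 = $784.20.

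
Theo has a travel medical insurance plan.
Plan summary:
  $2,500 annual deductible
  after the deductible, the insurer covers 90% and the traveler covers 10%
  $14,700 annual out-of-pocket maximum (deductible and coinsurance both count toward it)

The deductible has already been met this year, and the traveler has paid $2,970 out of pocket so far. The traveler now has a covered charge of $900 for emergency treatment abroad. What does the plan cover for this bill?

With the deductible met, the entire $900 is subject to coinsurance.
Coinsurance: $900 × 10% = $90.
Cumulative spending $2,970 + $90 = $3,060 stays under the $14,700 maximum.
Insurer pays the balance: $900 − $90 = $810.

$810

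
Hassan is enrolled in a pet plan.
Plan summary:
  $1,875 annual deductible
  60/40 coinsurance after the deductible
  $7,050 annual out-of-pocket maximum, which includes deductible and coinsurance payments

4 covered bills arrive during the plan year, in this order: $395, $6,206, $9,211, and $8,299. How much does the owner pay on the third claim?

$3,284.60

Claim 1 — $395: fully absorbed by the deductible. Owner pays $395; OOP now $395.
Claim 2 — $6,206: $1,480 finishes the deductible; $4,726 goes to coinsurance; 40% of $4,726 = $1,890.40. Owner pays $3,370.40; OOP now $3,765.40.
Claim 3 — $9,211: deductible met; 40% of $9,211 = $3,684.40. That would push OOP to $7,449.80, over the $7,050 cap, so owner pays $7,050 − $3,765.40 = $3,284.60.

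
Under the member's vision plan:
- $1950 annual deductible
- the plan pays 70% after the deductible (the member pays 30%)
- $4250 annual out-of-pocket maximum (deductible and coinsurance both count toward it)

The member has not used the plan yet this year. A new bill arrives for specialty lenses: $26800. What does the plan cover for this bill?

$22550

The full $1950 deductible is still open; $1950 of this bill applies to it.
The remaining $24850 (= $26800 − $1950) moves to coinsurance.
Coinsurance: $24850 × 30% = $7455.
So the member owes $1950 + $7455 = $9405 before any cap.
Adding $9405 to the $0 already spent would give $9405, which exceeds the $4250 cap; the member pays just $4250 − $0 = $4250.
Insurer pays the balance: $26800 − $4250 = $22550.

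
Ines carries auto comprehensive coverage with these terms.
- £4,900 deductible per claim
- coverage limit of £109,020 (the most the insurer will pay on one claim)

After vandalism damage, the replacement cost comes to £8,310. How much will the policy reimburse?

£3,410

Subtract the deductible: £8,310 − £4,900 = £3,410.
That's under the £109,020 cap, so the insurer reimburses the full £3,410.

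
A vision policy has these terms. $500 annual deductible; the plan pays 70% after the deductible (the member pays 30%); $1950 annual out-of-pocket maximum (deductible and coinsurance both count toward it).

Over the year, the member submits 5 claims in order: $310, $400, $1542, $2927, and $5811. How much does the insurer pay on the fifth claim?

Claim 1 ($310): fully absorbed by the deductible. Member pays $310; OOP now $310. Plan pays $310 − $310 = $0.
Claim 2 ($400): deductible takes $190, $210 remains; coinsurance $210 × 30% = $63. Cost to member: $253. OOP to date $563. Plan pays $400 − $253 = $147.
Claim 3 ($1542): deductible met; 30% of $1542 = $462.60. Cost to member: $462.60. OOP to date $1025.60. Plan pays $1542 − $462.60 = $1079.40.
Claim 4 ($2927): deductible met; 30% of $2927 = $878.10. Member owes $878.10 (running OOP $1903.70). Plan pays $2927 − $878.10 = $2048.90.
Claim 5 ($5811): 30% coinsurance on $5811 = $1743.30. OOP would hit $3647 > $1950, so the cap limits the member to $1950 − $1903.70 = $46.30. Plan pays $5811 − $46.30 = $5764.70.

$5764.70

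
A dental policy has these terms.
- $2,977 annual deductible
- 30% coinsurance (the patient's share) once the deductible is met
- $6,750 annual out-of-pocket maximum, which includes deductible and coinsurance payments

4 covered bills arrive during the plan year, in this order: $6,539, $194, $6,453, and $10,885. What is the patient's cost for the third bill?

$1,935.90

Bill 1, $6,539: $2,977 finishes the deductible; $3,562 goes to coinsurance; 30% of $3,562 = $1,068.60. Patient owes $4,045.60 (running OOP $4,045.60).
Bill 2, $194: deductible already satisfied, so patient's share is 30% × $194 = $58.20. Patient owes $58.20 (running OOP $4,103.80).
Bill 3, $6,453: deductible already satisfied, so patient's share is 30% × $6,453 = $1,935.90. Patient pays $1,935.90; OOP now $6,039.70.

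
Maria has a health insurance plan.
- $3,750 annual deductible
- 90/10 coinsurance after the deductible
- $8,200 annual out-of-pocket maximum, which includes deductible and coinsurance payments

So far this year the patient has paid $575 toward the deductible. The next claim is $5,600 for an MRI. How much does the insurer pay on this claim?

$2,182.50

Remaining deductible: $3,750 − $575 = $3,175.
The remaining $2,425 (= $5,600 − $3,175) moves to coinsurance.
Coinsurance: $2,425 × 10% = $242.50.
So the patient owes $3,175 + $242.50 = $3,417.50 before any cap.
Total out-of-pocket so far would be $575 + $3,417.50 = $3,992.50, below the $8,200 cap — no reduction.
Insurer pays the balance: $5,600 − $3,417.50 = $2,182.50.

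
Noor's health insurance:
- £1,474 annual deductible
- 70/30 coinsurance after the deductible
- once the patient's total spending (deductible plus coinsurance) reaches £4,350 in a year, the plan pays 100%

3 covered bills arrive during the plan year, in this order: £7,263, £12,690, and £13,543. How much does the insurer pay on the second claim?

£11,550.70

Claim 1 (£7,263): £1,474 to deductible, leaving £5,789; patient's 30% is £1,736.70. Cost to patient: £3,210.70. OOP to date £3,210.70. Insurer: £7,263 − £3,210.70 = £4,052.30.
Claim 2 (£12,690): deductible met; 30% of £12,690 = £3,807. That would push OOP to £7,017.70, over the £4,350 cap, so patient pays £4,350 − £3,210.70 = £1,139.30. Insurer: £12,690 − £1,139.30 = £11,550.70.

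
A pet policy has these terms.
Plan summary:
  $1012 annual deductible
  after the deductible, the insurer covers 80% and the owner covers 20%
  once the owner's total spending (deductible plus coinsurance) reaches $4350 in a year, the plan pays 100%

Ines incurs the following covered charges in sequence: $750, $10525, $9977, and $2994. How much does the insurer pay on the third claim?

Claim 1 — $750: fully absorbed by the deductible. Owner pays $750; OOP now $750. Plan pays $750 − $750 = $0.
Claim 2 — $10525: deductible takes $262, $10263 remains; owner's 20% is $2052.60. Cost to owner: $2314.60. OOP to date $3064.60. Insurer: $10525 − $2314.60 = $8210.40.
Claim 3 — $9977: 20% coinsurance on $9977 = $1995.40. That would push OOP to $5060, over the $4350 cap, so owner pays $4350 − $3064.60 = $1285.40. Plan pays $9977 − $1285.40 = $8691.60.

$8691.60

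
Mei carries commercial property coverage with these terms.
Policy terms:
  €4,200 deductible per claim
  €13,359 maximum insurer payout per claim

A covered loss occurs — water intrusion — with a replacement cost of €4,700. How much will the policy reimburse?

€500

Less the €4,200 deductible: €4,700 − €4,200 = €500.
€500 ≤ €13,359, so the limit doesn't bind; insurer pays €500.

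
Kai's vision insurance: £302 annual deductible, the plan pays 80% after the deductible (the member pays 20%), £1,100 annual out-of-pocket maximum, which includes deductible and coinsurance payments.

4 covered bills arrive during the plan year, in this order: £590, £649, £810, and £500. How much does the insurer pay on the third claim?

Bill 1, £590: deductible takes £302, £288 remains; member's 20% is £57.60. Member pays £359.60; OOP now £359.60. Insurer: £590 − £359.60 = £230.40.
Bill 2, £649: 20% coinsurance on £649 = £129.80. Member owes £129.80 (running OOP £489.40). Insurer: £649 − £129.80 = £519.20.
Bill 3, £810: deductible met; 20% of £810 = £162. Member pays £162; OOP now £651.40. Insurer: £810 − £162 = £648.

£648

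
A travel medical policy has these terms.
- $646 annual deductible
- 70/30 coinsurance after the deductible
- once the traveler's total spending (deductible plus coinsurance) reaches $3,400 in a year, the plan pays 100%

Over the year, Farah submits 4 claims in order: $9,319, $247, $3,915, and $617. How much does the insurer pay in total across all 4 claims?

Claim 1 ($9,319): deductible takes $646, $8,673 remains; 30% of $8,673 = $2,601.90. Traveler owes $3,247.90 (running OOP $3,247.90). Insurer: $9,319 − $3,247.90 = $6,071.10.
Claim 2 ($247): deductible met; 30% of $247 = $74.10. Traveler owes $74.10 (running OOP $3,322). Plan pays $247 − $74.10 = $172.90.
Claim 3 ($3,915): deductible already satisfied, so traveler's share is 30% × $3,915 = $1,174.50. OOP would hit $4,496.50 > $3,400, so the cap limits the traveler to $3,400 − $3,322 = $78. Plan pays $3,915 − $78 = $3,837.
Claim 4 ($617): deductible met; 30% of $617 = $185.10. That would push OOP to $3,585.10, over the $3,400 cap, so traveler pays $3,400 − $3,400 = $0. Insurer: $617 − $0 = $617.
Insurer total: $6,071.10 + $172.90 + $3,837 + $617 = $10,698.

$10,698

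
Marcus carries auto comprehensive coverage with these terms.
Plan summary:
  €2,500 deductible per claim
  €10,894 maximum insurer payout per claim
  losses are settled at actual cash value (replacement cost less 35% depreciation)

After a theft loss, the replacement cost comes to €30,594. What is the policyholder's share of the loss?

€19,700

At 35% depreciation, ACV = €30,594 − €10,707.90 = €19,886.10.
After the deductible, €19,886.10 − €2,500 = €17,386.10 remains.
The €10,894 per-incident cap binds; insurer pays €10,894.
The policyholder bears the rest of the original loss: €30,594 − €10,894 = €19,700.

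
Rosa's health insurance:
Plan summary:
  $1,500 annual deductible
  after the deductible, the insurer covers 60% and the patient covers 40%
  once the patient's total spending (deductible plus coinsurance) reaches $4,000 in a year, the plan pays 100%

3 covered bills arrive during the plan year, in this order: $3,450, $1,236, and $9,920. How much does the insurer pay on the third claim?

Claim 1 ($3,450): $1,500 to deductible, leaving $1,950; coinsurance $1,950 × 40% = $780. Cost to patient: $2,280. OOP to date $2,280. Insurer: $3,450 − $2,280 = $1,170.
Claim 2 ($1,236): deductible already satisfied, so patient's share is 40% × $1,236 = $494.40. Patient pays $494.40; OOP now $2,774.40. Plan pays $1,236 − $494.40 = $741.60.
Claim 3 ($9,920): 40% coinsurance on $9,920 = $3,968. OOP would hit $6,742.40 > $4,000, so the cap limits the patient to $4,000 − $2,774.40 = $1,225.60. Plan pays $9,920 − $1,225.60 = $8,694.40.

$8,694.40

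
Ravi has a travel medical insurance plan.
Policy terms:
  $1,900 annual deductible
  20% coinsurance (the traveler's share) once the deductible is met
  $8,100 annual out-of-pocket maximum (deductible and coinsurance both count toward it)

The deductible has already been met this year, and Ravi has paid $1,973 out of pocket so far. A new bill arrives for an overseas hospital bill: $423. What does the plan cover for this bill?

The deductible is already satisfied, so the full bill goes to coinsurance.
20% of $423 = $84.60 falls to the traveler.
Total out-of-pocket so far would be $1,973 + $84.60 = $2,057.60, below the $8,100 cap — no reduction.
The insurer covers the remainder: $423 − $84.60 = $338.40.

$338.40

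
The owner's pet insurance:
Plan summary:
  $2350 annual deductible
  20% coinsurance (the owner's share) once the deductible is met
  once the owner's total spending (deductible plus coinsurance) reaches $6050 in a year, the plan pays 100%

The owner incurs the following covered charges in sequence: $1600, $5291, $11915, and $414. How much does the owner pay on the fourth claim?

Bill 1, $1600: all of it applies to the deductible. Cost to owner: $1600. OOP to date $1600.
Bill 2, $5291: $750 to deductible, leaving $4541; owner's 20% is $908.20. Owner owes $1658.20 (running OOP $3258.20).
Bill 3, $11915: deductible already satisfied, so owner's share is 20% × $11915 = $2383. Owner pays $2383; OOP now $5641.20.
Bill 4, $414: 20% coinsurance on $414 = $82.80. Owner owes $82.80 (running OOP $5724).

$82.80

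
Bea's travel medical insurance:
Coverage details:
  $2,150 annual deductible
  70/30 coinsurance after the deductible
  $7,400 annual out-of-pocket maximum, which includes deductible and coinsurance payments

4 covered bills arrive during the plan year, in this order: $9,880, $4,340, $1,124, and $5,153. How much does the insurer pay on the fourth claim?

$3,861.20

#1 ($9,880): $2,150 finishes the deductible; $7,730 goes to coinsurance; 30% of $7,730 = $2,319. Traveler pays $4,469; OOP now $4,469. Insurer: $9,880 − $4,469 = $5,411.
#2 ($4,340): 30% coinsurance on $4,340 = $1,302. Traveler owes $1,302 (running OOP $5,771). Plan pays $4,340 − $1,302 = $3,038.
#3 ($1,124): deductible already satisfied, so traveler's share is 30% × $1,124 = $337.20. Traveler pays $337.20; OOP now $6,108.20. Plan pays $1,124 − $337.20 = $786.80.
#4 ($5,153): 30% coinsurance on $5,153 = $1,545.90. Adding that to $6,108.20 gives $7,654.10, past the $7,400 cap; traveler pays only $7,400 − $6,108.20 = $1,291.80. Plan pays $5,153 − $1,291.80 = $3,861.20.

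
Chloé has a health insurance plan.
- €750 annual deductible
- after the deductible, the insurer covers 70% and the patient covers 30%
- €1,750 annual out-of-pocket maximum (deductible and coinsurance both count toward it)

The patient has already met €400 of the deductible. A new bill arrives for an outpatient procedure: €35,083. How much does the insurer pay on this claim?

Remaining deductible: €750 − €400 = €350.
After the €350 deductible portion, €35,083 − €350 = €34,733 is subject to coinsurance.
30% of €34,733 = €10,419.90 falls to the patient.
Patient responsibility before any cap: €350 + €10,419.90 = €10,769.90.
Year-to-date out-of-pocket would reach €400 + €10,769.90 = €11,169.90, above the €1,750 maximum, so the patient pays only €1,750 − €400 = €1,350.
The insurer covers the remainder: €35,083 − €1,350 = €33,733.

€33,733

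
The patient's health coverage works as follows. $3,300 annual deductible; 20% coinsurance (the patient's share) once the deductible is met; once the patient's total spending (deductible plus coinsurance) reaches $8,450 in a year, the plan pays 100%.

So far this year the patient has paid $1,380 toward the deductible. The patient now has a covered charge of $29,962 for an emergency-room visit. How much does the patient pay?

$7,070

Remaining deductible: $3,300 − $1,380 = $1,920.
After the $1,920 deductible portion, $29,962 − $1,920 = $28,042 is subject to coinsurance.
20% of $28,042 = $5,608.40 falls to the patient.
That puts the patient's cost at $1,920 + $5,608.40 = $7,528.40 before any cap.
Year-to-date out-of-pocket would reach $1,380 + $7,528.40 = $8,908.40, above the $8,450 maximum, so the patient pays only $8,450 − $1,380 = $7,070.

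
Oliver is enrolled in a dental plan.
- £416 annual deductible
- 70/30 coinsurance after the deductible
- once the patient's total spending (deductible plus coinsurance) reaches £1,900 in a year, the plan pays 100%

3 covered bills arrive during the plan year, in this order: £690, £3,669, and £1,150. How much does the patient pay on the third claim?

£301.10

#1 (£690): deductible takes £416, £274 remains; patient's 30% is £82.20. Cost to patient: £498.20. OOP to date £498.20.
#2 (£3,669): deductible met; 30% of £3,669 = £1,100.70. Patient pays £1,100.70; OOP now £1,598.90.
#3 (£1,150): deductible already satisfied, so patient's share is 30% × £1,150 = £345. That would push OOP to £1,943.90, over the £1,900 cap, so patient pays £1,900 − £1,598.90 = £301.10.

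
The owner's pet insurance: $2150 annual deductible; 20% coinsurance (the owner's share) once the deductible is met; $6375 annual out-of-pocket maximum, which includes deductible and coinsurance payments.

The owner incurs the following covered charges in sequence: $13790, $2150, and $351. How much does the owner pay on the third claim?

#1 ($13790): $2150 finishes the deductible; $11640 goes to coinsurance; coinsurance $11640 × 20% = $2328. Owner pays $4478; OOP now $4478.
#2 ($2150): deductible already satisfied, so owner's share is 20% × $2150 = $430. Cost to owner: $430. OOP to date $4908.
#3 ($351): deductible met; 20% of $351 = $70.20. Owner pays $70.20; OOP now $4978.20.

$70.20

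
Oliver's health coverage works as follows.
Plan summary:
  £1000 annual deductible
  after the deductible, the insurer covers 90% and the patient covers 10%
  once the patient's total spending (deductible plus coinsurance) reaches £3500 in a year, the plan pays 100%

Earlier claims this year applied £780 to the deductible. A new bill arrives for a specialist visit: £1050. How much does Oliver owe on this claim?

Deductible still to meet: £1000 − £780 = £220.
The remaining £830 (= £1050 − £220) moves to coinsurance.
Patient's 10% share of £830 is £83.
That puts the patient's cost at £220 + £83 = £303 before any cap.
Year-to-date out-of-pocket becomes £780 + £303 = £1083, still under the £3500 maximum, so no cap applies.

£303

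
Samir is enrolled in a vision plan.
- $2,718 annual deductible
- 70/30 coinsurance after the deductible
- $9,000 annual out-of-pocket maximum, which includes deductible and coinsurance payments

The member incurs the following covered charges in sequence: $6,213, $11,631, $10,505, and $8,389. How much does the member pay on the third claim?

$1,744.20

Claim 1 ($6,213): deductible takes $2,718, $3,495 remains; coinsurance $3,495 × 30% = $1,048.50. Member owes $3,766.50 (running OOP $3,766.50).
Claim 2 ($11,631): deductible met; 30% of $11,631 = $3,489.30. Member pays $3,489.30; OOP now $7,255.80.
Claim 3 ($10,505): 30% coinsurance on $10,505 = $3,151.50. Adding that to $7,255.80 gives $10,407.30, past the $9,000 cap; member pays only $9,000 − $7,255.80 = $1,744.20.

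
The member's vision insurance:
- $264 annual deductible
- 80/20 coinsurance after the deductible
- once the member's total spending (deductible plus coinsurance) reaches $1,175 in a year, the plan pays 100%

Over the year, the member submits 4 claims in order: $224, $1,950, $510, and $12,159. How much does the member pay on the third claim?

Bill 1, $224: entire amount goes to the deductible. Cost to member: $224. OOP to date $224.
Bill 2, $1,950: $40 finishes the deductible; $1,910 goes to coinsurance; 20% of $1,910 = $382. Cost to member: $422. OOP to date $646.
Bill 3, $510: 20% coinsurance on $510 = $102. Member pays $102; OOP now $748.

$102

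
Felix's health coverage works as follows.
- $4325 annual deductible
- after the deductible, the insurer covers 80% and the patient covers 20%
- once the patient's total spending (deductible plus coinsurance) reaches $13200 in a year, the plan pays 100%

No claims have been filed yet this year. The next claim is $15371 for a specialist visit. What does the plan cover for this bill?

$8836.80

The full $4325 deductible is still open; $4325 of this bill applies to it.
That leaves $15371 − $4325 = $11046 for coinsurance.
Patient's 20% share of $11046 is $2209.20.
That puts the patient's cost at $4325 + $2209.20 = $6534.20 before any cap.
Year-to-date out-of-pocket becomes $0 + $6534.20 = $6534.20, still under the $13200 maximum, so no cap applies.
The plan picks up $15371 − $6534.20 = $8836.80.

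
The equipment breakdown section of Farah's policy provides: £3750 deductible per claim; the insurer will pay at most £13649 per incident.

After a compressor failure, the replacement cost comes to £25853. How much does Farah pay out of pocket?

Less the £3750 deductible: £25853 − £3750 = £22103.
£22103 exceeds the £13649 limit, so the insurer pays the limit: £13649.
The business owner bears the rest of the original loss: £25853 − £13649 = £12204.

£12204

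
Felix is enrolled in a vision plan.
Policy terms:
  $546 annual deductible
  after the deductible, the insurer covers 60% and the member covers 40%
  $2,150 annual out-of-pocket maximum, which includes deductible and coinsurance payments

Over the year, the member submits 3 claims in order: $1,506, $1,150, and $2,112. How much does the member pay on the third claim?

$760

#1 ($1,506): deductible takes $546, $960 remains; coinsurance $960 × 40% = $384. Cost to member: $930. OOP to date $930.
#2 ($1,150): deductible met; 40% of $1,150 = $460. Cost to member: $460. OOP to date $1,390.
#3 ($2,112): 40% coinsurance on $2,112 = $844.80. Adding that to $1,390 gives $2,234.80, past the $2,150 cap; member pays only $2,150 − $1,390 = $760.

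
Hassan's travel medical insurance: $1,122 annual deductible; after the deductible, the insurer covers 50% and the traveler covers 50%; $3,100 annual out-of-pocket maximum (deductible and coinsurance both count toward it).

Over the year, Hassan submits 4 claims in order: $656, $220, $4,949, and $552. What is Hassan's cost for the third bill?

#1 ($656): entire amount goes to the deductible. Traveler owes $656 (running OOP $656).
#2 ($220): all of it applies to the deductible. Traveler owes $220 (running OOP $876).
#3 ($4,949): $246 finishes the deductible; $4,703 goes to coinsurance; coinsurance $4,703 × 50% = $2,351.50. Together that's $246 + $2,351.50 = $2,597.50. That would push OOP to $3,473.50, over the $3,100 cap, so traveler pays $3,100 − $876 = $2,224.

$2,224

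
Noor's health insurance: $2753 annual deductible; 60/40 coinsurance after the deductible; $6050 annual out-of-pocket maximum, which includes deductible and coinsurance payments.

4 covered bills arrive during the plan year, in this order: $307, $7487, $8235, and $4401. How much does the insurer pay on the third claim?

Claim 1 ($307): entire amount goes to the deductible. Cost to patient: $307. OOP to date $307. Plan pays $307 − $307 = $0.
Claim 2 ($7487): deductible takes $2446, $5041 remains; 40% of $5041 = $2016.40. Patient pays $4462.40; OOP now $4769.40. Plan pays $7487 − $4462.40 = $3024.60.
Claim 3 ($8235): deductible already satisfied, so patient's share is 40% × $8235 = $3294. Adding that to $4769.40 gives $8063.40, past the $6050 cap; patient pays only $6050 − $4769.40 = $1280.60. Plan pays $8235 − $1280.60 = $6954.40.

$6954.40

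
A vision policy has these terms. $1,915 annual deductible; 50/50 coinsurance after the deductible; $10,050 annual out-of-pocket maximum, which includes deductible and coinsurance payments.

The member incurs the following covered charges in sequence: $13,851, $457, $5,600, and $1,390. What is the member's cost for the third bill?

$1,938.50

Claim 1 ($13,851): $1,915 to deductible, leaving $11,936; member's 50% is $5,968. Cost to member: $7,883. OOP to date $7,883.
Claim 2 ($457): 50% coinsurance on $457 = $228.50. Member owes $228.50 (running OOP $8,111.50).
Claim 3 ($5,600): 50% coinsurance on $5,600 = $2,800. That would push OOP to $10,911.50, over the $10,050 cap, so member pays $10,050 − $8,111.50 = $1,938.50.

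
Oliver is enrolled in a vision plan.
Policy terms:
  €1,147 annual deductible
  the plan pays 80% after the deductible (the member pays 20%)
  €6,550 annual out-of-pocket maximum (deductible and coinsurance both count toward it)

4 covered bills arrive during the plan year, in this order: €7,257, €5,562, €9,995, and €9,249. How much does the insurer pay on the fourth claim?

€8,179.40

Claim 1 (€7,257): €1,147 finishes the deductible; €6,110 goes to coinsurance; coinsurance €6,110 × 20% = €1,222. Member owes €2,369 (running OOP €2,369). Plan pays €7,257 − €2,369 = €4,888.
Claim 2 (€5,562): deductible met; 20% of €5,562 = €1,112.40. Cost to member: €1,112.40. OOP to date €3,481.40. Plan pays €5,562 − €1,112.40 = €4,449.60.
Claim 3 (€9,995): deductible already satisfied, so member's share is 20% × €9,995 = €1,999. Member owes €1,999 (running OOP €5,480.40). Plan pays €9,995 − €1,999 = €7,996.
Claim 4 (€9,249): 20% coinsurance on €9,249 = €1,849.80. That would push OOP to €7,330.20, over the €6,550 cap, so member pays €6,550 − €5,480.40 = €1,069.60. Plan pays €9,249 − €1,069.60 = €8,179.40.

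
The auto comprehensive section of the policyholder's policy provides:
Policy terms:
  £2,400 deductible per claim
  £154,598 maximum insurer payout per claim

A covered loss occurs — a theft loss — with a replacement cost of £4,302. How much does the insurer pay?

Subtract the deductible: £4,302 − £2,400 = £1,902.
£1,902 is within the £154,598 limit, so the insurer pays £1,902.

£1,902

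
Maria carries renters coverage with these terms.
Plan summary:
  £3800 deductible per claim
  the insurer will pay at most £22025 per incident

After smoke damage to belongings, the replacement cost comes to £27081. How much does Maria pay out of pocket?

After the deductible, £27081 − £3800 = £23281 remains.
The £22025 per-incident cap binds; insurer pays £22025.
Tenant's share is the uncovered remainder: £27081 − £22025 = £5056.

£5056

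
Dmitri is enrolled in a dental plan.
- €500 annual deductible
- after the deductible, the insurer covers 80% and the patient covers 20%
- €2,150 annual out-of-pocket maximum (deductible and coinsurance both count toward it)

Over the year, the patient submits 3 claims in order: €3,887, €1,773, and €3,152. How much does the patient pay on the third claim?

€618

Claim 1 — €3,887: €500 finishes the deductible; €3,387 goes to coinsurance; coinsurance €3,387 × 20% = €677.40. Patient pays €1,177.40; OOP now €1,177.40.
Claim 2 — €1,773: deductible met; 20% of €1,773 = €354.60. Cost to patient: €354.60. OOP to date €1,532.
Claim 3 — €3,152: deductible already satisfied, so patient's share is 20% × €3,152 = €630.40. OOP would hit €2,162.40 > €2,150, so the cap limits the patient to €2,150 − €1,532 = €618.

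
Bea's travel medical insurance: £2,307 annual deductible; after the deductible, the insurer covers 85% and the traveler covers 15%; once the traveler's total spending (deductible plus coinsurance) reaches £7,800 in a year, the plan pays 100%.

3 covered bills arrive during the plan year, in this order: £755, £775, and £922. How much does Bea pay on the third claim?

Bill 1, £755: entire amount goes to the deductible. Traveler owes £755 (running OOP £755).
Bill 2, £775: all of it applies to the deductible. Traveler pays £775; OOP now £1,530.
Bill 3, £922: £777 to deductible, leaving £145; 15% of £145 = £21.75. Traveler pays £798.75; OOP now £2,328.75.

£798.75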